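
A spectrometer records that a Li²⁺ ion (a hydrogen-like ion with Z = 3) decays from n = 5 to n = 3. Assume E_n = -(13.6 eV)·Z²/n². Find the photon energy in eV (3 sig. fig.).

The Bohr energies scale as Z², so for Z = 3: E_n = −122.4/n² eV.
E_5 = −122.4/25 = −4.896 eV and E_3 = −122.4/9 = −13.60 eV.
The photon energy is |E_5 − E_3| = 8.70 eV.

8.70 eV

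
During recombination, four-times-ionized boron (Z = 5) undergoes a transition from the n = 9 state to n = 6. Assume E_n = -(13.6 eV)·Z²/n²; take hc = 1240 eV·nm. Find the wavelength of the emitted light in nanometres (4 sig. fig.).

236.3 nm

For Z = 5 the level energies scale as Z², so the effective Rydberg energy is 13.6 × 25 = 340.0 eV.
ΔE = 340.0 × (1/6² − 1/9²) = 340.0 × 0.01543 = 5.247 eV.
λ = hc/ΔE = 1240 / 5.247 = 236.3 nm.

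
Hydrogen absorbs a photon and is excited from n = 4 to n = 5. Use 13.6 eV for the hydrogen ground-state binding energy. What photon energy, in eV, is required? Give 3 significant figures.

0.306 eV

E_5 = −13.60/25 = −0.5440 eV and E_4 = −13.60/16 = −0.8500 eV.
The photon energy is |E_5 − E_4| = 0.306 eV.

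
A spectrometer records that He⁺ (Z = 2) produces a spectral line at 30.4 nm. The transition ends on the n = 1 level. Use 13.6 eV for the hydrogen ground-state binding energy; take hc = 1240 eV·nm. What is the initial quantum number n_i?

n_i = 2

The photon energy is ΔE = hc/λ = 1240 / 30.4 = 40.79 eV.
With Z = 2, ΔE = 54.40 × (1/n_f² − 1/n_i²), so 1/n_f² − 1/n_i² = 0.7498.
With n_f = 1: 1/n_i² = 1/1 − 0.7498 = 0.2502, so n_i ≈ 2.00.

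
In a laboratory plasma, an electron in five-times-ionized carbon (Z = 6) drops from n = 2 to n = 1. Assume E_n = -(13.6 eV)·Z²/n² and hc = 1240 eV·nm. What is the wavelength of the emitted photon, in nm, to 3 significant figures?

3.38 nm

For Z = 6 the level energies scale as Z², so the effective Rydberg energy is 13.6 × 36 = 489.6 eV.
ΔE = 489.6 × (1/1² − 1/2²) = 489.6 × 0.7500 = 367.2 eV.
λ = hc/ΔE = 1240 / 367.2 = 3.38 nm.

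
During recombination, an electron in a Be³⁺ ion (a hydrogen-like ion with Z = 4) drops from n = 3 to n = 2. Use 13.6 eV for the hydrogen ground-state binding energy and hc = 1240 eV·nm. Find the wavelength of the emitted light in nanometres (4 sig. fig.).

For Z = 4 the level energies scale as Z², so the effective Rydberg energy is 13.6 × 16 = 217.6 eV.
ΔE = 217.6 × (1/2² − 1/3²) = 217.6 × 0.1389 = 30.22 eV.
λ = hc/ΔE = 1240 / 30.22 = 41.03 nm.

41.03 nm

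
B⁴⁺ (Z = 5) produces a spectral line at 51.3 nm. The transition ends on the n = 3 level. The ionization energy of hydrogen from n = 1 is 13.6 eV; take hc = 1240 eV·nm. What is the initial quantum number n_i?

The photon energy is ΔE = hc/λ = 1240 / 51.3 = 24.17 eV.
With Z = 5, ΔE = 340.0 × (1/n_f² − 1/n_i²), so 1/n_f² − 1/n_i² = 0.07109.
With n_f = 3: 1/n_i² = 1/9 − 0.07109 = 0.04002, so n_i ≈ 5.00.

n_i = 5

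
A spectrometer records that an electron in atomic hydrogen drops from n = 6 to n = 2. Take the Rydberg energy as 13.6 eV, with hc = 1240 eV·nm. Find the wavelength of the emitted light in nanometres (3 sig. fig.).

410 nm

ΔE = 13.60 × (1/2² − 1/6²) = 13.60 × 0.2222 = 3.022 eV.
λ = hc/ΔE = 1240 / 3.022 = 410 nm.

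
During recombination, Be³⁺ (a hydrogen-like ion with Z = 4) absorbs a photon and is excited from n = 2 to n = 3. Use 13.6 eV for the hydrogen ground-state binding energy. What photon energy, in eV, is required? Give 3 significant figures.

30.2 eV

The Bohr energies scale as Z², so for Z = 4: E_n = −217.6/n² eV.
E_3 = −217.6/9 = −24.18 eV and E_2 = −217.6/4 = −54.40 eV.
The photon energy is |E_3 − E_2| = 30.2 eV.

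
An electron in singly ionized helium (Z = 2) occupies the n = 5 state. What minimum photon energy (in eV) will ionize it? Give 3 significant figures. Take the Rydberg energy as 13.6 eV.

2.18 eV

E_n = −13.6 Z²/n² = −54.40/n² eV for Z = 2.
E_5 = −54.40/25 = −2.18 eV, so ionization (to E = 0) requires 2.18 eV.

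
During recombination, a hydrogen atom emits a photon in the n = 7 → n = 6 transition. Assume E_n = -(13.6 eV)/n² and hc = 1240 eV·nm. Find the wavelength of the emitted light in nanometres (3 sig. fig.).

ΔE = 13.60 × (1/6² − 1/7²) = 13.60 × 0.007370 = 0.1002 eV.
λ = hc/ΔE = 1240 / 0.1002 = 12400 nm.

12400 nm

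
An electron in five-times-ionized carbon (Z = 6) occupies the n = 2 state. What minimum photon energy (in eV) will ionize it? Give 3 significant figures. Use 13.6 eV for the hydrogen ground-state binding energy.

122 eV

E_n = −13.6 Z²/n² = −489.6/n² eV for Z = 6.
E_2 = −489.6/4 = −122 eV, so ionization (to E = 0) requires 122 eV.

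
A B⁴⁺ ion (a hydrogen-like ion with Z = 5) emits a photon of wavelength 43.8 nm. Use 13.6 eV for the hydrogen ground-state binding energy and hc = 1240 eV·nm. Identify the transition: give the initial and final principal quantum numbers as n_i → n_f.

n_i = 6, n_f = 3

The photon energy is ΔE = hc/λ = 1240 / 43.8 = 28.31 eV.
With Z = 5, ΔE = 340.0 × (1/n_f² − 1/n_i²), so 1/n_f² − 1/n_i² = 0.08327.
Trying n_f = 3 gives 1/n_i² = 0.02784, i.e. n_i ≈ 6; this pair matches.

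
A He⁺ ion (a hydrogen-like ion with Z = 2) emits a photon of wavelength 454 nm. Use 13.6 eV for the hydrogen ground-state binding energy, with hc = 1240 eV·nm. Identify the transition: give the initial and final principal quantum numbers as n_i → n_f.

n_i = 9, n_f = 4

The photon energy is ΔE = hc/λ = 1240 / 454 = 2.731 eV.
With Z = 2, ΔE = 54.40 × (1/n_f² − 1/n_i²), so 1/n_f² − 1/n_i² = 0.05021.
Trying n_f = 4 gives 1/n_i² = 0.01229, i.e. n_i ≈ 9; this pair matches.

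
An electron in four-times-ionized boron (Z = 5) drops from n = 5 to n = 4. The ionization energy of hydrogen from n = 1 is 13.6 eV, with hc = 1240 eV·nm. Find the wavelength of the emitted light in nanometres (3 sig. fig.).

For Z = 5 the level energies scale as Z², so the effective Rydberg energy is 13.6 × 25 = 340.0 eV.
ΔE = 340.0 × (1/4² − 1/5²) = 340.0 × 0.02250 = 7.650 eV.
λ = hc/ΔE = 1240 / 7.650 = 162 nm.

162 nm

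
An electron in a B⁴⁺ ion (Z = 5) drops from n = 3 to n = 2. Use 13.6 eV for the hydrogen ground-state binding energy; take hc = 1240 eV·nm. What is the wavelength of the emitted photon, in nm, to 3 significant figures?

26.3 nm

For Z = 5 the level energies scale as Z², so the effective Rydberg energy is 13.6 × 25 = 340.0 eV.
ΔE = 340.0 × (1/2² − 1/3²) = 340.0 × 0.1389 = 47.22 eV.
λ = hc/ΔE = 1240 / 47.22 = 26.3 nm.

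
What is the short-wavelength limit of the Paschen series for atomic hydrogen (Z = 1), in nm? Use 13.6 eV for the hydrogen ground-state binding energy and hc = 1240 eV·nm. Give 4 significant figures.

The Paschen series has lower level n_f = 3; the series limit corresponds to n_i → ∞.
ΔE_max = 13.6 × 1 / 3² = 1.511 eV.
λ_min = 1240 / 1.511 = 820.6 nm.

820.6 nm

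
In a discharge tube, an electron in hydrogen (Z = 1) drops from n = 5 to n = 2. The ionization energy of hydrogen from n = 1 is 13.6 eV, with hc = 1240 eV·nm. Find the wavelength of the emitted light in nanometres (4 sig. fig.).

434.2 nm

ΔE = 13.60 × (1/2² − 1/5²) = 13.60 × 0.2100 = 2.856 eV.
λ = hc/ΔE = 1240 / 2.856 = 434.2 nm.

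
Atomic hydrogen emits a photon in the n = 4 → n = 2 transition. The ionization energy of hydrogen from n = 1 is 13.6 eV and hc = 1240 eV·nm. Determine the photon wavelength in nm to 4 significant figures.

486.3 nm

ΔE = 13.60 × (1/2² − 1/4²) = 13.60 × 0.1875 = 2.550 eV.
λ = hc/ΔE = 1240 / 2.550 = 486.3 nm.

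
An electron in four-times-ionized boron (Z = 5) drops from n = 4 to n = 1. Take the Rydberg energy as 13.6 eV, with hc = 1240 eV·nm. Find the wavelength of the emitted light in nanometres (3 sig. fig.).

3.89 nm

For Z = 5 the level energies scale as Z², so the effective Rydberg energy is 13.6 × 25 = 340.0 eV.
ΔE = 340.0 × (1/1² − 1/4²) = 340.0 × 0.9375 = 318.8 eV.
λ = hc/ΔE = 1240 / 318.8 = 3.89 nm.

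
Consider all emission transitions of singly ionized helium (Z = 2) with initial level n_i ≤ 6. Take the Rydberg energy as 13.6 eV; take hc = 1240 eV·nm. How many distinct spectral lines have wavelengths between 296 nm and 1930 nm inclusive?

5

Enumerate all n_i → n_f pairs with 1 ≤ n_f < n_i ≤ 6 and compute λ = 1240 / [13.6·4·(1/n_f² − 1/n_i²)].
Lines falling in [296, 1930] nm: 5→3 (320.5 nm), 4→3 (468.9 nm), 6→4 (656.5 nm), 5→4 (1013 nm), 6→5 (1865 nm).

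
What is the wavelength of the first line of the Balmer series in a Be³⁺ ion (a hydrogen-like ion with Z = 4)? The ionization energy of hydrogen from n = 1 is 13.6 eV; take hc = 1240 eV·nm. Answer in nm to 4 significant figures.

The Balmer series terminates on n_f = 2; the first line has n_i = 2+1 = 3.
ΔE = 217.6 × (1/2² − 1/3²) = 30.22 eV.
λ = 1240 / 30.22 = 41.03 nm.

41.03 nm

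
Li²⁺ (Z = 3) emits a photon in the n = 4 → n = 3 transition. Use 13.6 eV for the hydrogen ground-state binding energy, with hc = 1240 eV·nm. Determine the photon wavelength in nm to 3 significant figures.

208 nm

For Z = 3 the level energies scale as Z², so the effective Rydberg energy is 13.6 × 9 = 122.4 eV.
ΔE = 122.4 × (1/3² − 1/4²) = 122.4 × 0.04861 = 5.950 eV.
λ = hc/ΔE = 1240 / 5.950 = 208 nm.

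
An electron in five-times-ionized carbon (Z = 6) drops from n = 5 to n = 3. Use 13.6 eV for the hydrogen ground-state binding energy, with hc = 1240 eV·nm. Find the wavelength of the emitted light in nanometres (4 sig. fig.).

35.62 nm

For Z = 6 the level energies scale as Z², so the effective Rydberg energy is 13.6 × 36 = 489.6 eV.
ΔE = 489.6 × (1/3² − 1/5²) = 489.6 × 0.07111 = 34.82 eV.
λ = hc/ΔE = 1240 / 34.82 = 35.62 nm.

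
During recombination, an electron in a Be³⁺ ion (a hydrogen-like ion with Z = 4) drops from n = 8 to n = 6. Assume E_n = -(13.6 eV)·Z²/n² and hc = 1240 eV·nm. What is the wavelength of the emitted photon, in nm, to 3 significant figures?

469 nm

For Z = 4 the level energies scale as Z², so the effective Rydberg energy is 13.6 × 16 = 217.6 eV.
ΔE = 217.6 × (1/6² − 1/8²) = 217.6 × 0.01215 = 2.644 eV.
λ = hc/ΔE = 1240 / 2.644 = 469 nm.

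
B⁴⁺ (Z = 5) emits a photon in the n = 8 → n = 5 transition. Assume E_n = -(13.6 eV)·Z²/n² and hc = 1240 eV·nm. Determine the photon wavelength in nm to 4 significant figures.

For Z = 5 the level energies scale as Z², so the effective Rydberg energy is 13.6 × 25 = 340.0 eV.
ΔE = 340.0 × (1/5² − 1/8²) = 340.0 × 0.02438 = 8.288 eV.
λ = hc/ΔE = 1240 / 8.288 = 149.6 nm.

149.6 nm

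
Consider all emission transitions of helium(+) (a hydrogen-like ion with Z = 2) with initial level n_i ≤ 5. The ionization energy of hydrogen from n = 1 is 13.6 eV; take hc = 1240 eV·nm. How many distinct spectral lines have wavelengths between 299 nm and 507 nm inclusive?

Enumerate all n_i → n_f pairs with 1 ≤ n_f < n_i ≤ 5 and compute λ = 1240 / [13.6·4·(1/n_f² − 1/n_i²)].
Lines falling in [299, 507] nm: 5→3 (320.5 nm), 4→3 (468.9 nm).

2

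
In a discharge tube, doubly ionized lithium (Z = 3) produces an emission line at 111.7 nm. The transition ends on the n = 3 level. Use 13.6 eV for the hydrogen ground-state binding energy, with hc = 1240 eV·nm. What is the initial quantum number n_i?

n_i = 7

The photon energy is ΔE = hc/λ = 1240 / 111.7 = 11.10 eV.
With Z = 3, ΔE = 122.4 × (1/n_f² − 1/n_i²), so 1/n_f² − 1/n_i² = 0.09070.
With n_f = 3: 1/n_i² = 1/9 − 0.09070 = 0.02042, so n_i ≈ 7.00.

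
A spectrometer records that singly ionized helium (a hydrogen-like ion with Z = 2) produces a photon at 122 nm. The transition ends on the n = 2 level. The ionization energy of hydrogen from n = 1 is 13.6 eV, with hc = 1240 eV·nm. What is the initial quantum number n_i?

n_i = 4

The photon energy is ΔE = hc/λ = 1240 / 122 = 10.16 eV.
With Z = 2, ΔE = 54.40 × (1/n_f² − 1/n_i²), so 1/n_f² − 1/n_i² = 0.1868.
With n_f = 2: 1/n_i² = 1/4 − 0.1868 = 0.06316, so n_i ≈ 3.98.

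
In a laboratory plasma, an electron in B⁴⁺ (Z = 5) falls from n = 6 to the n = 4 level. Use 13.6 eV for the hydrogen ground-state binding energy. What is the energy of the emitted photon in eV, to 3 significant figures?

11.8 eV

The Bohr energies scale as Z², so for Z = 5: E_n = −340.0/n² eV.
E_6 = −340.0/36 = −9.444 eV and E_4 = −340.0/16 = −21.25 eV.
The photon energy is |E_6 − E_4| = 11.8 eV.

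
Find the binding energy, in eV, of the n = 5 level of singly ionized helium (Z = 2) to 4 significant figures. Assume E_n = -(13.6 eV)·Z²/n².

2.176 eV

E_n = −13.6 Z²/n² = −54.40/n² eV for Z = 2.
E_5 = −54.40/25 = −2.176 eV, so ionization (to E = 0) requires 2.176 eV.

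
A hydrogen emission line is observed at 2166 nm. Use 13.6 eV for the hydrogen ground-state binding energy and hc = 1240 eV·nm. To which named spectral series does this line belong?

Brackett

ΔE = 1240/2166 = 0.5725 eV.
This matches 13.6 × (1/4² − 1/7²), so n_f = 4: the Brackett series.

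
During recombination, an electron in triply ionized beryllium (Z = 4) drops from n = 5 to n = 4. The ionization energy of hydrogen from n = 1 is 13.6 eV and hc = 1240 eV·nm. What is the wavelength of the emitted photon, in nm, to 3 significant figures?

For Z = 4 the level energies scale as Z², so the effective Rydberg energy is 13.6 × 16 = 217.6 eV.
ΔE = 217.6 × (1/4² − 1/5²) = 217.6 × 0.02250 = 4.896 eV.
λ = hc/ΔE = 1240 / 4.896 = 253 nm.

253 nm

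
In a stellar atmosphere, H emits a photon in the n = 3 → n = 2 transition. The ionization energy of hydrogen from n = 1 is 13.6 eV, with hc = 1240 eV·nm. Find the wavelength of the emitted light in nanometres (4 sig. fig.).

656.5 nm

ΔE = 13.60 × (1/2² − 1/3²) = 13.60 × 0.1389 = 1.889 eV.
λ = hc/ΔE = 1240 / 1.889 = 656.5 nm.
This line belongs to the Balmer series.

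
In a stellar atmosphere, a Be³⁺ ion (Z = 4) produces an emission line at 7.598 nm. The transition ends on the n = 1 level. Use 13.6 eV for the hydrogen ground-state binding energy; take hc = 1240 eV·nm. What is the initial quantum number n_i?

n_i = 2

The photon energy is ΔE = hc/λ = 1240 / 7.598 = 163.2 eV.
With Z = 4, ΔE = 217.6 × (1/n_f² − 1/n_i²), so 1/n_f² − 1/n_i² = 0.7500.
With n_f = 1: 1/n_i² = 1/1 − 0.7500 = 0.2500, so n_i ≈ 2.00.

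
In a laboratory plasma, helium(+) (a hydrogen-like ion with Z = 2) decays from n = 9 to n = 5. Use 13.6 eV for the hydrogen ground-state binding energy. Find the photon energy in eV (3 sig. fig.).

1.50 eV

The Bohr energies scale as Z², so for Z = 2: E_n = −54.40/n² eV.
E_9 = −54.40/81 = −0.6716 eV and E_5 = −54.40/25 = −2.176 eV.
The photon energy is |E_9 − E_5| = 1.50 eV.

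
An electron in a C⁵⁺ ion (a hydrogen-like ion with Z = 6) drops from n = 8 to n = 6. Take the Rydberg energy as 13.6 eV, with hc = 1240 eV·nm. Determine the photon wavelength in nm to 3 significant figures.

208 nm

For Z = 6 the level energies scale as Z², so the effective Rydberg energy is 13.6 × 36 = 489.6 eV.
ΔE = 489.6 × (1/6² − 1/8²) = 489.6 × 0.01215 = 5.950 eV.
λ = hc/ΔE = 1240 / 5.950 = 208 nm.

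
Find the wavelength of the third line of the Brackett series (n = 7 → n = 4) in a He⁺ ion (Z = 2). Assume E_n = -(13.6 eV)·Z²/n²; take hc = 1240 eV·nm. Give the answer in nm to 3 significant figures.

542 nm

The Brackett series terminates on n_f = 4; the third line has n_i = 4+3 = 7.
ΔE = 54.40 × (1/4² − 1/7²) = 2.290 eV.
λ = 1240 / 2.290 = 542 nm.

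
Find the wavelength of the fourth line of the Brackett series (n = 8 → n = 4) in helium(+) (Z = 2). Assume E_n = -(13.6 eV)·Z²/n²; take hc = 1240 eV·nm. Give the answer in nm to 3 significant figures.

486 nm

The Brackett series terminates on n_f = 4; the fourth line has n_i = 4+4 = 8.
ΔE = 54.40 × (1/4² − 1/8²) = 2.550 eV.
λ = 1240 / 2.550 = 486 nm.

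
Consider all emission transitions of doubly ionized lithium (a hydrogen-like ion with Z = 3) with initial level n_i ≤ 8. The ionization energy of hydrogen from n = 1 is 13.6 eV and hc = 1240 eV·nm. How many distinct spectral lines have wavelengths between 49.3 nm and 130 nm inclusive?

Enumerate all n_i → n_f pairs with 1 ≤ n_f < n_i ≤ 8 and compute λ = 1240 / [13.6·9·(1/n_f² − 1/n_i²)].
Lines falling in [49.3, 130] nm: 4→2 (54.03 nm), 3→2 (72.94 nm), 8→3 (106.1 nm), 7→3 (111.7 nm), 6→3 (121.6 nm).

5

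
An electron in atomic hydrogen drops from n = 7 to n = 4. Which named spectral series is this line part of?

The series is set by the lower level: n_f = 4 is the Brackett series.

Brackett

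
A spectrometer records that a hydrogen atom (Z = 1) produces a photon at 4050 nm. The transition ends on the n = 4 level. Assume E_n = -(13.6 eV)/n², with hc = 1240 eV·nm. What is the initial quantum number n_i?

The photon energy is ΔE = hc/λ = 1240 / 4050 = 0.3062 eV.
With Z = 1, ΔE = 13.60 × (1/n_f² − 1/n_i²), so 1/n_f² − 1/n_i² = 0.02251.
With n_f = 4: 1/n_i² = 1/16 − 0.02251 = 0.03999, so n_i ≈ 5.00.

n_i = 5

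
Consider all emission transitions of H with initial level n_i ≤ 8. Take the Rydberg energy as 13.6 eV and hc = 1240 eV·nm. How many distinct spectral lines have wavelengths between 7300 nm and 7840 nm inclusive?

2

Enumerate all n_i → n_f pairs with 1 ≤ n_f < n_i ≤ 8 and compute λ = 1240 / [13.6·1·(1/n_f² − 1/n_i²)].
Lines falling in [7300, 7840] nm: 6→5 (7460 nm), 8→6 (7503 nm).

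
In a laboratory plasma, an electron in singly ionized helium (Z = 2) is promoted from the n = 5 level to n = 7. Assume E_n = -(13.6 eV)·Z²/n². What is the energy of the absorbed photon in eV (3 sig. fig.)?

1.07 eV

The Bohr energies scale as Z², so for Z = 2: E_n = −54.40/n² eV.
E_7 = −54.40/49 = −1.110 eV and E_5 = −54.40/25 = −2.176 eV.
The photon energy is |E_7 − E_5| = 1.07 eV.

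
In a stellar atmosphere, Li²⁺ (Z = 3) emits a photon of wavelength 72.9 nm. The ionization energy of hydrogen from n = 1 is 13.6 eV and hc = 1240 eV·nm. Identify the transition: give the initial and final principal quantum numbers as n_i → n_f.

n_i = 3, n_f = 2

The photon energy is ΔE = hc/λ = 1240 / 72.9 = 17.01 eV.
With Z = 3, ΔE = 122.4 × (1/n_f² − 1/n_i²), so 1/n_f² − 1/n_i² = 0.1390.
Trying n_f = 2 gives 1/n_i² = 0.1110, i.e. n_i ≈ 3; this pair matches.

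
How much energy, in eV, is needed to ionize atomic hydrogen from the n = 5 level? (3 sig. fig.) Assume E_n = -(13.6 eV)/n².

E_5 = −13.60/25 = −0.544 eV, so ionization (to E = 0) requires 0.544 eV.

0.544 eV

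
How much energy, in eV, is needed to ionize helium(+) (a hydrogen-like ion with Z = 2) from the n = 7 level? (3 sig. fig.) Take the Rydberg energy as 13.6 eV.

1.11 eV

E_n = −13.6 Z²/n² = −54.40/n² eV for Z = 2.
E_7 = −54.40/49 = −1.11 eV, so ionization (to E = 0) requires 1.11 eV.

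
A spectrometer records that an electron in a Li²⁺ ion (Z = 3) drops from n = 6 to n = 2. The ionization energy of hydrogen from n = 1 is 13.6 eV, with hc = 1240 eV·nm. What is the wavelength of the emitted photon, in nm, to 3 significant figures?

For Z = 3 the level energies scale as Z², so the effective Rydberg energy is 13.6 × 9 = 122.4 eV.
ΔE = 122.4 × (1/2² − 1/6²) = 122.4 × 0.2222 = 27.20 eV.
λ = hc/ΔE = 1240 / 27.20 = 45.6 nm.

45.6 nm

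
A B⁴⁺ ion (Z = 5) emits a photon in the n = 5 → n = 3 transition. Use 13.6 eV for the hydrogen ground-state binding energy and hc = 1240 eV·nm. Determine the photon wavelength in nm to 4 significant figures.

51.29 nm

For Z = 5 the level energies scale as Z², so the effective Rydberg energy is 13.6 × 25 = 340.0 eV.
ΔE = 340.0 × (1/3² − 1/5²) = 340.0 × 0.07111 = 24.18 eV.
λ = hc/ΔE = 1240 / 24.18 = 51.29 nm.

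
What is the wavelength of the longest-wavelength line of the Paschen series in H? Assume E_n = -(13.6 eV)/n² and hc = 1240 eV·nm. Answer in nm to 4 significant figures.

The Paschen series terminates on n_f = 3; the first line has n_i = 3+1 = 4.
ΔE = 13.60 × (1/3² − 1/4²) = 0.6611 eV.
λ = 1240 / 0.6611 = 1876 nm.

1876 nm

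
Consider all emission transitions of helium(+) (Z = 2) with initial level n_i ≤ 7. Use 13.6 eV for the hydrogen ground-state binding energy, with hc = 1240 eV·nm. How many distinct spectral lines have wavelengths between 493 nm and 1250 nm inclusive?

Enumerate all n_i → n_f pairs with 1 ≤ n_f < n_i ≤ 7 and compute λ = 1240 / [13.6·4·(1/n_f² − 1/n_i²)].
Lines falling in [493, 1250] nm: 7→4 (541.5 nm), 6→4 (656.5 nm), 5→4 (1013 nm), 7→5 (1163 nm).

4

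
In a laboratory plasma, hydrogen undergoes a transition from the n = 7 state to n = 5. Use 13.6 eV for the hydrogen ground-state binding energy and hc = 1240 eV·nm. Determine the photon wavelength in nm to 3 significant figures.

4650 nm

ΔE = 13.60 × (1/5² − 1/7²) = 13.60 × 0.01959 = 0.2664 eV.
λ = hc/ΔE = 1240 / 0.2664 = 4650 nm.
This line belongs to the Pfund series.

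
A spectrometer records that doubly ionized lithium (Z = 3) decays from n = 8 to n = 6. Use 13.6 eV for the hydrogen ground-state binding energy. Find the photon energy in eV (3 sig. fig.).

1.49 eV

The Bohr energies scale as Z², so for Z = 3: E_n = −122.4/n² eV.
E_8 = −122.4/64 = −1.913 eV and E_6 = −122.4/36 = −3.400 eV.
The photon energy is |E_8 − E_6| = 1.49 eV.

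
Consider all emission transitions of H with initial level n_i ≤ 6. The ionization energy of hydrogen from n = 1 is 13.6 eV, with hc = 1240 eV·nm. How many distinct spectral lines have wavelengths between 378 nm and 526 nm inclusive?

Enumerate all n_i → n_f pairs with 1 ≤ n_f < n_i ≤ 6 and compute λ = 1240 / [13.6·1·(1/n_f² − 1/n_i²)].
Lines falling in [378, 526] nm: 6→2 (410.3 nm), 5→2 (434.2 nm), 4→2 (486.3 nm).

3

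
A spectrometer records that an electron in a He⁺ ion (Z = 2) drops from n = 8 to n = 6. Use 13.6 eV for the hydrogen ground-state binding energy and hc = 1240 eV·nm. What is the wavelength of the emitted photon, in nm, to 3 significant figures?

For Z = 2 the level energies scale as Z², so the effective Rydberg energy is 13.6 × 4 = 54.40 eV.
ΔE = 54.40 × (1/6² − 1/8²) = 54.40 × 0.01215 = 0.6611 eV.
λ = hc/ΔE = 1240 / 0.6611 = 1880 nm.

1880 nm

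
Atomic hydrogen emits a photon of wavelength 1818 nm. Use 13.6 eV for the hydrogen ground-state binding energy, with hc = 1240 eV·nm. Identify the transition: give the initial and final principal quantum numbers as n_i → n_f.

n_i = 9, n_f = 4

The photon energy is ΔE = hc/λ = 1240 / 1818 = 0.6821 eV.
With Z = 1, ΔE = 13.60 × (1/n_f² − 1/n_i²), so 1/n_f² − 1/n_i² = 0.05015.
Trying n_f = 4 gives 1/n_i² = 0.01235, i.e. n_i ≈ 9; this pair matches.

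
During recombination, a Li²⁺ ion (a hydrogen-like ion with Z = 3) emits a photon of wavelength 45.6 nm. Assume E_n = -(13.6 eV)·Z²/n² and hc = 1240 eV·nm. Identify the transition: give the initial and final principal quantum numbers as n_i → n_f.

The photon energy is ΔE = hc/λ = 1240 / 45.6 = 27.19 eV.
With Z = 3, ΔE = 122.4 × (1/n_f² − 1/n_i²), so 1/n_f² − 1/n_i² = 0.2222.
Trying n_f = 2 gives 1/n_i² = 0.02784, i.e. n_i ≈ 6; this pair matches.

n_i = 6, n_f = 2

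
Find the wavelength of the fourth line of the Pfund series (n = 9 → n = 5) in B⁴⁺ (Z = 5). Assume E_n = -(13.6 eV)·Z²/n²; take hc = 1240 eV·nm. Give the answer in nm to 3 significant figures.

132 nm

The Pfund series terminates on n_f = 5; the fourth line has n_i = 5+4 = 9.
ΔE = 340.0 × (1/5² − 1/9²) = 9.402 eV.
λ = 1240 / 9.402 = 132 nm.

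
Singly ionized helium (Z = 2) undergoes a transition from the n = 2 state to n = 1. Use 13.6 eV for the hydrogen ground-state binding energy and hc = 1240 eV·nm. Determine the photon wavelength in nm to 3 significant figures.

30.4 nm

For Z = 2 the level energies scale as Z², so the effective Rydberg energy is 13.6 × 4 = 54.40 eV.
ΔE = 54.40 × (1/1² − 1/2²) = 54.40 × 0.7500 = 40.80 eV.
λ = hc/ΔE = 1240 / 40.80 = 30.4 nm.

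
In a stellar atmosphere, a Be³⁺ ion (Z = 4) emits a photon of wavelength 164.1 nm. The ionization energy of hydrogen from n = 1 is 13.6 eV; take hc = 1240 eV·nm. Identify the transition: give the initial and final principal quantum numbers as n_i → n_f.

n_i = 6, n_f = 4

The photon energy is ΔE = hc/λ = 1240 / 164.1 = 7.556 eV.
With Z = 4, ΔE = 217.6 × (1/n_f² − 1/n_i²), so 1/n_f² − 1/n_i² = 0.03473.
Trying n_f = 4 gives 1/n_i² = 0.02777, i.e. n_i ≈ 6; this pair matches.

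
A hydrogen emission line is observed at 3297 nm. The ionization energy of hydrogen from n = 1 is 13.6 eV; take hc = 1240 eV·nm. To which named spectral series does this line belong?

ΔE = 1240/3297 = 0.3761 eV.
This matches 13.6 × (1/5² − 1/9²), so n_f = 5: the Pfund series.

Pfund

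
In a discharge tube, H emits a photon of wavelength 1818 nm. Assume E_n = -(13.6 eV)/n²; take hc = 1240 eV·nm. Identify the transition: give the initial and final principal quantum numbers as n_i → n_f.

n_i = 9, n_f = 4

The photon energy is ΔE = hc/λ = 1240 / 1818 = 0.6821 eV.
With Z = 1, ΔE = 13.60 × (1/n_f² − 1/n_i²), so 1/n_f² − 1/n_i² = 0.05015.
Trying n_f = 4 gives 1/n_i² = 0.01235, i.e. n_i ≈ 9; this pair matches.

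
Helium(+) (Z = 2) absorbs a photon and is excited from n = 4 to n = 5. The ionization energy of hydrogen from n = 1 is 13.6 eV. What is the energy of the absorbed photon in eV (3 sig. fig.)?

1.22 eV

The Bohr energies scale as Z², so for Z = 2: E_n = −54.40/n² eV.
E_5 = −54.40/25 = −2.176 eV and E_4 = −54.40/16 = −3.400 eV.
The photon energy is |E_5 − E_4| = 1.22 eV.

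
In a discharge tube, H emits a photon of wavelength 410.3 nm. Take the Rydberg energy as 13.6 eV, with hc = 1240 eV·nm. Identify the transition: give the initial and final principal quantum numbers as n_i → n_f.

n_i = 6, n_f = 2

The photon energy is ΔE = hc/λ = 1240 / 410.3 = 3.022 eV.
With Z = 1, ΔE = 13.60 × (1/n_f² − 1/n_i²), so 1/n_f² − 1/n_i² = 0.2222.
Trying n_f = 2 gives 1/n_i² = 0.02778, i.e. n_i ≈ 6; this pair matches.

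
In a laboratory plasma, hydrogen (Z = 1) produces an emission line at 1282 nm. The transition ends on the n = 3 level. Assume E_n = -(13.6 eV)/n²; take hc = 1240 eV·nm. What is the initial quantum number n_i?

The photon energy is ΔE = hc/λ = 1240 / 1282 = 0.9672 eV.
With Z = 1, ΔE = 13.60 × (1/n_f² − 1/n_i²), so 1/n_f² − 1/n_i² = 0.07112.
With n_f = 3: 1/n_i² = 1/9 − 0.07112 = 0.03999, so n_i ≈ 5.00.

n_i = 5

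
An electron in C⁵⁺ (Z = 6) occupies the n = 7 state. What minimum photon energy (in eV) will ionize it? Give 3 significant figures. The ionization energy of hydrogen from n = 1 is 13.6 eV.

9.99 eV

E_n = −13.6 Z²/n² = −489.6/n² eV for Z = 6.
E_7 = −489.6/49 = −9.99 eV, so ionization (to E = 0) requires 9.99 eV.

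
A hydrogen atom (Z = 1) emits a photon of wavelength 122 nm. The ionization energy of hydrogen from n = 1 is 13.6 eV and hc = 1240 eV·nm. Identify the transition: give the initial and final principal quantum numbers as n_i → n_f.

The photon energy is ΔE = hc/λ = 1240 / 122 = 10.16 eV.
With Z = 1, ΔE = 13.60 × (1/n_f² − 1/n_i²), so 1/n_f² − 1/n_i² = 0.7473.
Trying n_f = 1 gives 1/n_i² = 0.2527, i.e. n_i ≈ 2; this pair matches.

n_i = 2, n_f = 1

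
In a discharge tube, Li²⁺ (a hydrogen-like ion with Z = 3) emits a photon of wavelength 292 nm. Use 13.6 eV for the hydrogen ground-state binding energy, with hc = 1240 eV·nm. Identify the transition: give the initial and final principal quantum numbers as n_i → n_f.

n_i = 6, n_f = 4

The photon energy is ΔE = hc/λ = 1240 / 292 = 4.247 eV.
With Z = 3, ΔE = 122.4 × (1/n_f² − 1/n_i²), so 1/n_f² − 1/n_i² = 0.03469.
Trying n_f = 4 gives 1/n_i² = 0.02781, i.e. n_i ≈ 6; this pair matches.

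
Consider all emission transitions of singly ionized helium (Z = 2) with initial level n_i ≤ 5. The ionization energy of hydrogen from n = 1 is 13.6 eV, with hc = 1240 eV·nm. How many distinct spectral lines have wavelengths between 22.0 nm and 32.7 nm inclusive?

Enumerate all n_i → n_f pairs with 1 ≤ n_f < n_i ≤ 5 and compute λ = 1240 / [13.6·4·(1/n_f² − 1/n_i²)].
Lines falling in [22.0, 32.7] nm: 5→1 (23.74 nm), 4→1 (24.31 nm), 3→1 (25.64 nm), 2→1 (30.39 nm).

4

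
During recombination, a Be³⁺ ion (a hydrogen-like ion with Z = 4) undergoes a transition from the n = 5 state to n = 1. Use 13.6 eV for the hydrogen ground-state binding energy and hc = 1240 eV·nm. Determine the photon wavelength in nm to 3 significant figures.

5.94 nm

For Z = 4 the level energies scale as Z², so the effective Rydberg energy is 13.6 × 16 = 217.6 eV.
ΔE = 217.6 × (1/1² − 1/5²) = 217.6 × 0.9600 = 208.9 eV.
λ = hc/ΔE = 1240 / 208.9 = 5.94 nm.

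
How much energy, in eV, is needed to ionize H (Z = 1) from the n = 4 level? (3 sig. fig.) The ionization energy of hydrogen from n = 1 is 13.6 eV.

E_4 = −13.60/16 = −0.850 eV, so ionization (to E = 0) requires 0.850 eV.

0.850 eV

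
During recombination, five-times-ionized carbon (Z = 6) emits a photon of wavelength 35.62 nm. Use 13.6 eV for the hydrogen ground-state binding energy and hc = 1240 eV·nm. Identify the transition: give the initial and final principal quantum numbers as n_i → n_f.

n_i = 5, n_f = 3

The photon energy is ΔE = hc/λ = 1240 / 35.62 = 34.81 eV.
With Z = 6, ΔE = 489.6 × (1/n_f² − 1/n_i²), so 1/n_f² − 1/n_i² = 0.07110.
Trying n_f = 3 gives 1/n_i² = 0.04001, i.e. n_i ≈ 5; this pair matches.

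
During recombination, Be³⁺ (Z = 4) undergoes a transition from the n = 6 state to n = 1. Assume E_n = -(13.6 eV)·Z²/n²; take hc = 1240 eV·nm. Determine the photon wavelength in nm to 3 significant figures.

5.86 nm

For Z = 4 the level energies scale as Z², so the effective Rydberg energy is 13.6 × 16 = 217.6 eV.
ΔE = 217.6 × (1/1² − 1/6²) = 217.6 × 0.9722 = 211.6 eV.
λ = hc/ΔE = 1240 / 211.6 = 5.86 nm.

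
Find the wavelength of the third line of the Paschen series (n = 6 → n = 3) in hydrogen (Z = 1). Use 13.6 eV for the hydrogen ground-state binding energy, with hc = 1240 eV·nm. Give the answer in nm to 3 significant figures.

1090 nm

The Paschen series terminates on n_f = 3; the third line has n_i = 3+3 = 6.
ΔE = 13.60 × (1/3² − 1/6²) = 1.133 eV.
λ = 1240 / 1.133 = 1090 nm.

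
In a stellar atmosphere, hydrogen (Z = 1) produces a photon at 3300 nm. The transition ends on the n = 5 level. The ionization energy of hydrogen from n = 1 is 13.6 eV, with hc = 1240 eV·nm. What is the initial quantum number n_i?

n_i = 9

The photon energy is ΔE = hc/λ = 1240 / 3300 = 0.3758 eV.
With Z = 1, ΔE = 13.60 × (1/n_f² − 1/n_i²), so 1/n_f² − 1/n_i² = 0.02763.
With n_f = 5: 1/n_i² = 1/25 − 0.02763 = 0.01237, so n_i ≈ 8.99.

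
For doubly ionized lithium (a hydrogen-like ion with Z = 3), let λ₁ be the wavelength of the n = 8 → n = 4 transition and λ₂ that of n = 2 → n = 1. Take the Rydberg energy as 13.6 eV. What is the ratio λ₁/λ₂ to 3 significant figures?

16.0

λ ∝ 1/ΔE ∝ 1/(1/n_f² − 1/n_i²), and the Z² and hc factors cancel in the ratio.
λ₁/λ₂ = (1/1² − 1/2²)/(1/4² − 1/8²) = 0.7500/0.04688 = 16.0.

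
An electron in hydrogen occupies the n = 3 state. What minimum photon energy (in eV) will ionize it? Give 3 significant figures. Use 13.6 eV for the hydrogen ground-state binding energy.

1.51 eV

E_3 = −13.60/9 = −1.51 eV, so ionization (to E = 0) requires 1.51 eV.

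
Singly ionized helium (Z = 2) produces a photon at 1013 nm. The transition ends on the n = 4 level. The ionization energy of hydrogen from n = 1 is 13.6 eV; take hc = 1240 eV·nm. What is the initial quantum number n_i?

n_i = 5

The photon energy is ΔE = hc/λ = 1240 / 1013 = 1.224 eV.
With Z = 2, ΔE = 54.40 × (1/n_f² − 1/n_i²), so 1/n_f² − 1/n_i² = 0.02250.
With n_f = 4: 1/n_i² = 1/16 − 0.02250 = 0.04000, so n_i ≈ 5.00.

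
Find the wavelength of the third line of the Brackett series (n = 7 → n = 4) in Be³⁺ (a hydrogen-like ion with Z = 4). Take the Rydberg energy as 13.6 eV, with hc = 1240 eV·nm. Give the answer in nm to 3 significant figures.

The Brackett series terminates on n_f = 4; the third line has n_i = 4+3 = 7.
ΔE = 217.6 × (1/4² − 1/7²) = 9.159 eV.
λ = 1240 / 9.159 = 135 nm.

135 nm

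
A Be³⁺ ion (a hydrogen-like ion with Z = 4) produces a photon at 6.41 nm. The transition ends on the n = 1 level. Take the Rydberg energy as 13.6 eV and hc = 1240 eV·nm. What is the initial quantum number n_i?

The photon energy is ΔE = hc/λ = 1240 / 6.41 = 193.4 eV.
With Z = 4, ΔE = 217.6 × (1/n_f² − 1/n_i²), so 1/n_f² − 1/n_i² = 0.8890.
With n_f = 1: 1/n_i² = 1/1 − 0.8890 = 0.1110, so n_i ≈ 3.00.

n_i = 3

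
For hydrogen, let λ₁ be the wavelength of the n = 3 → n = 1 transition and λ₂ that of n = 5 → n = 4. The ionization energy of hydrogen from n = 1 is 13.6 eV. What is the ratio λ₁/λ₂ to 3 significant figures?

λ ∝ 1/ΔE ∝ 1/(1/n_f² − 1/n_i²), and the Z² and hc factors cancel in the ratio.
λ₁/λ₂ = (1/4² − 1/5²)/(1/1² − 1/3²) = 0.02250/0.8889 = 0.0253.

0.0253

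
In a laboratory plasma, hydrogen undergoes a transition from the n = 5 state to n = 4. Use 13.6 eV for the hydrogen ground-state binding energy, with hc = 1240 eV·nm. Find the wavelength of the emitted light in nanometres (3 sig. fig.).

4050 nm

ΔE = 13.60 × (1/4² − 1/5²) = 13.60 × 0.02250 = 0.3060 eV.
λ = hc/ΔE = 1240 / 0.3060 = 4050 nm.
This line belongs to the Brackett series.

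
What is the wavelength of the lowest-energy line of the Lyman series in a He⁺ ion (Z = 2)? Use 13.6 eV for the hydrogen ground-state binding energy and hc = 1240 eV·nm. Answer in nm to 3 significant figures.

30.4 nm

The Lyman series terminates on n_f = 1; the first line has n_i = 1+1 = 2.
ΔE = 54.40 × (1/1² − 1/2²) = 40.80 eV.
λ = 1240 / 40.80 = 30.4 nm.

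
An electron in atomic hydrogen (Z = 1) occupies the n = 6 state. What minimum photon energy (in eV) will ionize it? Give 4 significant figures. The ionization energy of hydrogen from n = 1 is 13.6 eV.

0.3778 eV

E_6 = −13.60/36 = −0.3778 eV, so ionization (to E = 0) requires 0.3778 eV.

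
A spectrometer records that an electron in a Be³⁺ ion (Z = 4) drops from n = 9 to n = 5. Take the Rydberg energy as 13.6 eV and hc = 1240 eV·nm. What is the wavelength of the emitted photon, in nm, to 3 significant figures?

For Z = 4 the level energies scale as Z², so the effective Rydberg energy is 13.6 × 16 = 217.6 eV.
ΔE = 217.6 × (1/5² − 1/9²) = 217.6 × 0.02765 = 6.018 eV.
λ = hc/ΔE = 1240 / 6.018 = 206 nm.

206 nm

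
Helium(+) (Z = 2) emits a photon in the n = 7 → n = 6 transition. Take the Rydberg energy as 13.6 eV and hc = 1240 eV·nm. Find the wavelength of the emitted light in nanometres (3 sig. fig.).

For Z = 2 the level energies scale as Z², so the effective Rydberg energy is 13.6 × 4 = 54.40 eV.
ΔE = 54.40 × (1/6² − 1/7²) = 54.40 × 0.007370 = 0.4009 eV.
λ = hc/ΔE = 1240 / 0.4009 = 3090 nm.

3090 nm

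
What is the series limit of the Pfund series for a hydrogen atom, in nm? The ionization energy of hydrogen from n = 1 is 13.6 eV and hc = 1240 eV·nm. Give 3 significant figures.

2280 nm

The Pfund series has lower level n_f = 5; the series limit corresponds to n_i → ∞.
ΔE_max = 13.6 × 1 / 5² = 0.5440 eV.
λ_min = 1240 / 0.5440 = 2280 nm.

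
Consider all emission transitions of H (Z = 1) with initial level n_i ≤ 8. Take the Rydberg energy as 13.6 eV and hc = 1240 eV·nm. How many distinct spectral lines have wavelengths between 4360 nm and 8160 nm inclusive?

Enumerate all n_i → n_f pairs with 1 ≤ n_f < n_i ≤ 8 and compute λ = 1240 / [13.6·1·(1/n_f² − 1/n_i²)].
Lines falling in [4360, 8160] nm: 7→5 (4654 nm), 6→5 (7460 nm), 8→6 (7503 nm).

3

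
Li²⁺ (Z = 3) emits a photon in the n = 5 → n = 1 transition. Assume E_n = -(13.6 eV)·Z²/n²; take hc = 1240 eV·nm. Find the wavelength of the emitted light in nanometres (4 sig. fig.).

10.55 nm

For Z = 3 the level energies scale as Z², so the effective Rydberg energy is 13.6 × 9 = 122.4 eV.
ΔE = 122.4 × (1/1² − 1/5²) = 122.4 × 0.9600 = 117.5 eV.
λ = hc/ΔE = 1240 / 117.5 = 10.55 nm.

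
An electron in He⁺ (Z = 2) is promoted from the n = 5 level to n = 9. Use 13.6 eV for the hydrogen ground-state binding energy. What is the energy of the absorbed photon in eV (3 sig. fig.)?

The Bohr energies scale as Z², so for Z = 2: E_n = −54.40/n² eV.
E_9 = −54.40/81 = −0.6716 eV and E_5 = −54.40/25 = −2.176 eV.
The photon energy is |E_9 − E_5| = 1.50 eV.

1.50 eV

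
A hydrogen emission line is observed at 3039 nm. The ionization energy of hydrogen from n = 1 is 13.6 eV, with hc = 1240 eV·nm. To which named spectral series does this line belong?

Pfund

ΔE = 1240/3039 = 0.4080 eV.
This matches 13.6 × (1/5² − 1/10²), so n_f = 5: the Pfund series.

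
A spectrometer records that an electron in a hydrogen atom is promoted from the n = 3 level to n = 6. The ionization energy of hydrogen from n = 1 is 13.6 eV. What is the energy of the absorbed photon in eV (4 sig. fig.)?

E_6 = −13.60/36 = −0.3778 eV and E_3 = −13.60/9 = −1.511 eV.
The photon energy is |E_6 − E_3| = 1.133 eV.

1.133 eV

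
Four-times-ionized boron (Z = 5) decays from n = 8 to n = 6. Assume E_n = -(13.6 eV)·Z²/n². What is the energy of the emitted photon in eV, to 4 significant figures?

The Bohr energies scale as Z², so for Z = 5: E_n = −340.0/n² eV.
E_8 = −340.0/64 = −5.313 eV and E_6 = −340.0/36 = −9.444 eV.
The photon energy is |E_8 − E_6| = 4.132 eV.

4.132 eV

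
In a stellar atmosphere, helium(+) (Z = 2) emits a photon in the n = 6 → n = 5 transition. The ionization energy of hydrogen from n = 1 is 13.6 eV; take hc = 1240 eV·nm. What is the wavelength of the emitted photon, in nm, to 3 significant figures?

1860 nm

For Z = 2 the level energies scale as Z², so the effective Rydberg energy is 13.6 × 4 = 54.40 eV.
ΔE = 54.40 × (1/5² − 1/6²) = 54.40 × 0.01222 = 0.6649 eV.
λ = hc/ΔE = 1240 / 0.6649 = 1860 nm.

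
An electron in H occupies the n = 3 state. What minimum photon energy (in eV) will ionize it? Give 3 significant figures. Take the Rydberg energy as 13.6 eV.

1.51 eV

E_3 = −13.60/9 = −1.51 eV, so ionization (to E = 0) requires 1.51 eV.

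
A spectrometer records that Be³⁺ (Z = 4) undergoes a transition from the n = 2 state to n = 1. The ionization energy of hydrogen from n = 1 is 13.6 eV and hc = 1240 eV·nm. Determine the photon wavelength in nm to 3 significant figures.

For Z = 4 the level energies scale as Z², so the effective Rydberg energy is 13.6 × 16 = 217.6 eV.
ΔE = 217.6 × (1/1² − 1/2²) = 217.6 × 0.7500 = 163.2 eV.
λ = hc/ΔE = 1240 / 163.2 = 7.60 nm.

7.60 nm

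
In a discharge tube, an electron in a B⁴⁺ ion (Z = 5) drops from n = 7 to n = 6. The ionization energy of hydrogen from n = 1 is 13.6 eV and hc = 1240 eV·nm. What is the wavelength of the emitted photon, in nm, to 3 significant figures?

495 nm

For Z = 5 the level energies scale as Z², so the effective Rydberg energy is 13.6 × 25 = 340.0 eV.
ΔE = 340.0 × (1/6² − 1/7²) = 340.0 × 0.007370 = 2.506 eV.
λ = hc/ΔE = 1240 / 2.506 = 495 nm.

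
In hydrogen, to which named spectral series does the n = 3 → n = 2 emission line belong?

Balmer

The series is set by the lower level: n_f = 2 is the Balmer series.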